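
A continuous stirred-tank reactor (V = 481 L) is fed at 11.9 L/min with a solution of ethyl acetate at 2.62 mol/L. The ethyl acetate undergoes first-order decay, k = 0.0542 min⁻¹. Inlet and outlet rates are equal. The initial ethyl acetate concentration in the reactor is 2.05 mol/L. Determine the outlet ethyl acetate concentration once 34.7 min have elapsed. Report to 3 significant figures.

V dC/dt = Q(C_in − C) − k V C.
dC/dt = (Q/V) C_in − (Q/V + k) C; effective rate a = Q/V + k = 0.024740 + 0.0542 = 0.078940 min⁻¹.
C_ss = Q C_in/(Q + kV) = 0.82112 mol/L; C(t) = C_ss + (C₀ − C_ss) e^(−a t).
C(34.7) = 0.82112 + (1.2289)·e^(−0.078940·34.7) = 0.82112 + (1.2289)·0.064621 = 0.90053 mol/L.

0.901 mol/L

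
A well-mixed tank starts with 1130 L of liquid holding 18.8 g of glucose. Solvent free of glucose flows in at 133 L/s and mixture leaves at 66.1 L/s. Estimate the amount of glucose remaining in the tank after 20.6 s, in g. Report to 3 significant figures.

8.55 g

Let m(t) be the amount of glucose. Volume: V(t) = V₀ + (Q_in − Q_out) t = 1130 + 66.900 t; V(20.6) = 2508.1 L.
Species balance (pure solvent in): dm/dt = −Q_out · m/V(t).
dm/m = −Q_out dt/(V₀ + 66.900 t); integrating gives ln(m/m₀) = −(Q_out/(Q_in−Q_out)) ln(V/V₀).
m = m₀ (V₀/V)^(Q_out/(Q_in−Q_out)) = 18.8 × (1130/2508.1)^(0.98804) = 8.5512 g.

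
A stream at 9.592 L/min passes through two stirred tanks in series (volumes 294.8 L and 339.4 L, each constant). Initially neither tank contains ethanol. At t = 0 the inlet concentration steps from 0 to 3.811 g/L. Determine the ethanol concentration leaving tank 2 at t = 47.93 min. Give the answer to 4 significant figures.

1.623 g/L

Species balance on tank i: dCᵢ/dt = (Cᵢ₋₁ − Cᵢ)/τᵢ with τᵢ = Vᵢ/Q.
τ₁ = 294.8/9.592 = 30.7339 min; τ₂ = 339.4/9.592 = 35.3837 min.
Solving the cascade with C₁(0)=C₂(0)=0 gives C₂(t) = C_in[1 − (τ₁ e^(−t/τ₁) − τ₂ e^(−t/τ₂))/(τ₁ − τ₂)].
At t = 47.93: e^(−t/τ₁) = 0.210238, e^(−t/τ₂) = 0.258056.
C₂ = 3.811·[1 − (30.7339·0.210238 − 35.3837·0.258056)/(-4.64971)] = 3.811·0.425879 = 1.62302 g/L.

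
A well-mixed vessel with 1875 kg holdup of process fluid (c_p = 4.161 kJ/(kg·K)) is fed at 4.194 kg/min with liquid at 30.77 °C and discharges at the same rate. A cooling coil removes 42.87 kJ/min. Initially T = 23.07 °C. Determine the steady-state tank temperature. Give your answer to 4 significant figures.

28.31 °C

First-law balance (no shaft work): M c_p dT/dt = ṁ c_p (T_in − T) − 42.87.
At steady state dT/dt = 0 ⇒ T_ss = T_in − Q̇/(ṁ c_p) = 30.77 − 42.87/(4.194·4.161) = 28.3134 °C.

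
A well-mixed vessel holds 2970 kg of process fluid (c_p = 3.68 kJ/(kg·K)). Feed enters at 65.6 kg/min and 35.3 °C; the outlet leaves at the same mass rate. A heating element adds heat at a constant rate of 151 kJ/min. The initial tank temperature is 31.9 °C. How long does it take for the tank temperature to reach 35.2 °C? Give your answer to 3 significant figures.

77.6 min

Energy balance: M c_p dT/dt = ṁ c_p (T_in − T) + 151.
τ = M/ṁ = 45.274 min; T_ss = T_in + Q̇/(ṁ c_p) = 35.925 °C.
T(t) = T_ss + (T₀ − T_ss) e^(−t/τ). Set T = 35.2:
e^(−t/τ) = (35.2 − 35.925)/(31.9 − 35.925) = 0.18023
t = −45.274 · ln(0.18023) = 77.580 min.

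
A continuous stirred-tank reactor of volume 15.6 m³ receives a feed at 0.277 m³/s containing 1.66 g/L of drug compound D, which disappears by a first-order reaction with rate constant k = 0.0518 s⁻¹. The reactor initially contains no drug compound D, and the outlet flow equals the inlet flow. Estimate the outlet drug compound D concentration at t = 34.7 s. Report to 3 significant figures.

Accumulation = in − out − consumed: V dC/dt = Q C_in − Q C − k V C.
This is linear with rate a = Q/V + k = 0.069556 s⁻¹.
C_ss = Q C_in/(Q + kV) = 0.42377 g/L; C(t) = C_ss + (C₀ − C_ss) e^(−a t).
C(34.7) = 0.42377 + (-0.42377)·e^(−0.069556·34.7) = 0.42377 + (-0.42377)·0.089492 = 0.38584 g/L.

0.386 g/L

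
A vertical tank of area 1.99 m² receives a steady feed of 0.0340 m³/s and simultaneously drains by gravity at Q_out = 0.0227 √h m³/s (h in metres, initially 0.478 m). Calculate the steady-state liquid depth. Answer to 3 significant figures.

A dh/dt = Q_in − 0.0227 √h. Steady state requires inflow = outflow:
Q_in = 0.0227 √h_ss ⇒ √h_ss = 0.0340/0.0227 = 1.4978.
h_ss = 1.4978² = 2.2434 m. (Since h₀ = 0.478 m < h_ss, the level will rise toward this value.)

2.24 m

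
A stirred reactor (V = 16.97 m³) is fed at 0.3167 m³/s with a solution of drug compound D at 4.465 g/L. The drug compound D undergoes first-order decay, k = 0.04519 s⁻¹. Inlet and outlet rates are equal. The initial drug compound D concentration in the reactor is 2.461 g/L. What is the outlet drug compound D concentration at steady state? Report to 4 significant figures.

1.305 g/L

Accumulation = in − out − consumed: V dC/dt = Q C_in − Q C − k V C.
At steady state: 0 = Q C_in − (Q + kV) C_ss, so C_ss = Q C_in/(Q + kV).
C_ss = 0.3167·4.465/(0.3167 + 0.04519·16.97) = 1.41407/1.08357 = 1.30500 g/L.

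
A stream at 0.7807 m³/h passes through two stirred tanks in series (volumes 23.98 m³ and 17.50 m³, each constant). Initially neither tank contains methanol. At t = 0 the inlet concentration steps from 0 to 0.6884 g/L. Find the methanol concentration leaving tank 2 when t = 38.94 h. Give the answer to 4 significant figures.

Species balance on tank i: dCᵢ/dt = (Cᵢ₋₁ − Cᵢ)/τᵢ with τᵢ = Vᵢ/Q.
τ₁ = 23.98/0.7807 = 30.7160 h; τ₂ = 17.50/0.7807 = 22.4158 h.
Tank 1: C₁ = C_in(1 − e^(−t/τ₁)). Tank 2 (τ₁ ≠ τ₂): C₂ = C_in[1 − (τ₁ e^(−t/τ₁) − τ₂ e^(−t/τ₂))/(τ₁ − τ₂)].
At t = 38.94: e^(−t/τ₁) = 0.281466, e^(−t/τ₂) = 0.176018.
C₂ = 0.6884·[1 − (30.7160·0.281466 − 22.4158·0.176018)/(8.30024)] = 0.6884·0.433758 = 0.298599 g/L.

0.2986 g/L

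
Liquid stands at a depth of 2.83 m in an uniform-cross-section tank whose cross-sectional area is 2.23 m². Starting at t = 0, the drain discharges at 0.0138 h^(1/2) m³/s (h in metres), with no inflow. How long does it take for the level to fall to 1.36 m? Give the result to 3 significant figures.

167 s

A dh/dt = −Q_out = −0.0138 √h.
∫ h^(−1/2) dh = −(0.0138/A) ∫ dt, giving 2√h = 2√h₀ − (0.0138/A) t.
t = 2A(√h₀ − √h)/0.0138 = 2·2.23·(√2.83 − √1.36)/0.0138
  = 4.4600 × (1.6823 − 1.1662) / 0.0138 = 166.79 s.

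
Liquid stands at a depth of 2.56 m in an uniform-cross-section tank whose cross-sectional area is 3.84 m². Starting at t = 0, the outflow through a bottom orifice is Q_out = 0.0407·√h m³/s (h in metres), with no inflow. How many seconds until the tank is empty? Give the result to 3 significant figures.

With no inflow, A dh/dt = −0.0407 √h.
This is separable: 2 d(√h)/dt = −0.0407/A, so √h = √h₀ − (0.0407/(2A)) t.
Tank is empty when √h = 0: t_empty = 2A√h₀/0.0407.
t_empty = 2·3.84·√2.56/0.0407 = 7.6800·1.6000/0.0407 = 301.92 s.

302 s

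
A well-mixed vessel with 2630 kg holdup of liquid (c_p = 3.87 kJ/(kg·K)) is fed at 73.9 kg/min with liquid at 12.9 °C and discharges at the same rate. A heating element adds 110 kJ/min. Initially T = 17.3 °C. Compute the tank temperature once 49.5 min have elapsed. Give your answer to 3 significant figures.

14.3 °C

M c_p dT/dt = ṁ c_p (T_in − T) + Q̇.
Rearrange: dT/dt = (T_ss − T)/τ with τ = M/ṁ = 35.589 min and T_ss = T_in + Q̇/(ṁ c_p) = 13.285 °C.
This is linear first-order; T(t) = T_ss + (T₀ − T_ss) e^(−t/τ).
T(49.5) = 13.285 + (4.0154)·e^(−49.5/35.589) = 13.285 + (4.0154)·0.24885 = 14.284 °C.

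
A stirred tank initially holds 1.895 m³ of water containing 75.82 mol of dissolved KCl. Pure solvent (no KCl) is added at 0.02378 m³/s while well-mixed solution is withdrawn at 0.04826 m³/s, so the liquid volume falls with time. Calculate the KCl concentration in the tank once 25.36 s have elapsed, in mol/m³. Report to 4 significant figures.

Let m(t) be the amount of KCl. Volume: V(t) = V₀ + (Q_in − Q_out) t = 1.895 − 0.0244800 t; V(25.36) = 1.27419 m³.
Solute balance: dm/dt = 0 − Q_out C = −Q_out m/V(t).
dm/m = −Q_out dt/(V₀ − 0.0244800 t); integrating gives ln(m/m₀) = −(Q_out/(Q_in−Q_out)) ln(V/V₀).
m = m₀ (V₀/V)^(Q_out/(Q_in−Q_out)) = 75.82 × (1.895/1.27419)^(-1.97141) = 34.6706 mol.
C = m/V = 34.6706/1.27419 = 27.2099 mol/m³.

27.21 mol/m³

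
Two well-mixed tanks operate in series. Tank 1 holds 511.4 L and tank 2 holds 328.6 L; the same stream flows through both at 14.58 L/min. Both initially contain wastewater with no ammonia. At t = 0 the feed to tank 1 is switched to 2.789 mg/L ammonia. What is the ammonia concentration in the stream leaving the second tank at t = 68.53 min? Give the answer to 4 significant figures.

1.923 mg/L

Time constants: τᵢ = Vᵢ/Q for each well-mixed tank.
τ₁ = 511.4/14.58 = 35.0754 min; τ₂ = 328.6/14.58 = 22.5377 min.
Tank 1: C₁ = C_in(1 − e^(−t/τ₁)). Tank 2 (τ₁ ≠ τ₂): C₂ = C_in[1 − (τ₁ e^(−t/τ₁) − τ₂ e^(−t/τ₂))/(τ₁ − τ₂)].
At t = 68.53: e^(−t/τ₁) = 0.141736, e^(−t/τ₂) = 0.0478024.
C₂ = 2.789·[1 − (35.0754·0.141736 − 22.5377·0.0478024)/(12.5377)] = 2.789·0.689409 = 1.92276 mg/L.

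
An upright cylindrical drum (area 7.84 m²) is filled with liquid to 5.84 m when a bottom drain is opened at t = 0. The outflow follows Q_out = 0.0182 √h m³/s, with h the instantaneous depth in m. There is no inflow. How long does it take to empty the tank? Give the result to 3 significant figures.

With no inflow, A dh/dt = −0.0182 √h.
This is separable: 2 d(√h)/dt = −0.0182/A, so √h = √h₀ − (0.0182/(2A)) t.
Tank is empty when √h = 0: t_empty = 2A√h₀/0.0182.
t_empty = 2·7.84·√5.84/0.0182 = 15.680·2.4166/0.0182 = 2082.0 s.

2080 s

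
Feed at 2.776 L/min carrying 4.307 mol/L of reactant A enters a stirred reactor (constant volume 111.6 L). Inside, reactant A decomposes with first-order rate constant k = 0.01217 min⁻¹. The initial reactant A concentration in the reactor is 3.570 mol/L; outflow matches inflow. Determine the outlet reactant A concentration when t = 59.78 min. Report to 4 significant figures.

2.966 mol/L

Species balance: V dC/dt = Q C_in − Q C − k V C.
This is linear with rate a = Q/V + k = 0.0370446 min⁻¹.
C_ss = Q C_in/(Q + kV) = 2.89205 mol/L; C(t) = C_ss + (C₀ − C_ss) e^(−a t).
C(59.78) = 2.89205 + (0.677950)·e^(−0.0370446·59.78) = 2.89205 + (0.677950)·0.109206 = 2.96609 mol/L.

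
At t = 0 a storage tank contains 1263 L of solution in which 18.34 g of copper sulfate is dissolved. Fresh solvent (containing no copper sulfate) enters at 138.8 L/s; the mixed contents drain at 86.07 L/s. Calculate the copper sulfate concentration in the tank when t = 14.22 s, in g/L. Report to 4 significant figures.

Let m(t) be the amount of copper sulfate. Volume: V(t) = V₀ + (Q_in − Q_out) t = 1263 + 52.7300 t; V(14.22) = 2012.82 L.
Species balance (pure solvent in): dm/dt = −Q_out · m/V(t).
dm/m = −Q_out dt/(V₀ + 52.7300 t); integrating gives ln(m/m₀) = −(Q_out/(Q_in−Q_out)) ln(V/V₀).
m = m₀ (V₀/V)^(Q_out/(Q_in−Q_out)) = 18.34 × (1263/2012.82)^(1.63228) = 8.57084 g.
C = m/V = 8.57084/2012.82 = 0.00425813 g/L.

0.004258 g/L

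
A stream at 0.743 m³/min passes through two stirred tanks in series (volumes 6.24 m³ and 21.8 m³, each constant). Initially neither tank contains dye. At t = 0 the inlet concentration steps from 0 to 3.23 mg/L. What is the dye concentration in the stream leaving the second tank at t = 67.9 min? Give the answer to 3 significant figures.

2.78 mg/L

Species balance on tank i: dCᵢ/dt = (Cᵢ₋₁ − Cᵢ)/τᵢ with τᵢ = Vᵢ/Q.
τ₁ = 6.24/0.743 = 8.3984 min; τ₂ = 21.8/0.743 = 29.341 min.
Tank 1: C₁ = C_in(1 − e^(−t/τ₁)). Tank 2 (τ₁ ≠ τ₂): C₂ = C_in[1 − (τ₁ e^(−t/τ₁) − τ₂ e^(−t/τ₂))/(τ₁ − τ₂)].
At t = 67.9: e^(−t/τ₁) = 0.00030816, e^(−t/τ₂) = 0.098845.
C₂ = 3.23·[1 − (8.3984·0.00030816 − 29.341·0.098845)/(-20.942)] = 3.23·0.86164 = 2.7831 mg/L.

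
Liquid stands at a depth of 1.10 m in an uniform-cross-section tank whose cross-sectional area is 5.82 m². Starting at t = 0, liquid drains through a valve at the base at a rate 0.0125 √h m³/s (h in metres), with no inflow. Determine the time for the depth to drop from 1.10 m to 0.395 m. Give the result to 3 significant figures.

A dh/dt = −Q_out = −0.0125 √h.
∫ h^(−1/2) dh = −(0.0125/A) ∫ dt, giving 2√h = 2√h₀ − (0.0125/A) t.
t = 2A(√h₀ − √h)/0.0125 = 2·5.82·(√1.10 − √0.395)/0.0125
  = 11.640 × (1.0488 − 0.62849) / 0.0125 = 391.40 s.

391 s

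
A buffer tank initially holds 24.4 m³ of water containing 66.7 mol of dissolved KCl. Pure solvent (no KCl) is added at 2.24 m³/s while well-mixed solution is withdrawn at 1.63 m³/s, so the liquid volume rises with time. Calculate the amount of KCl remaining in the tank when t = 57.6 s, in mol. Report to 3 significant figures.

Let m(t) be the amount of KCl. Volume: V(t) = V₀ + (Q_in − Q_out) t = 24.4 + 0.61000 t; V(57.6) = 59.536 m³.
Species balance (pure solvent in): dm/dt = −Q_out · m/V(t).
dm/m = −Q_out dt/(V₀ + 0.61000 t); integrating gives ln(m/m₀) = −(Q_out/(Q_in−Q_out)) ln(V/V₀).
m = m₀ (V₀/V)^(Q_out/(Q_in−Q_out)) = 66.7 × (24.4/59.536)^(2.6721) = 6.1513 mol.

6.15 mol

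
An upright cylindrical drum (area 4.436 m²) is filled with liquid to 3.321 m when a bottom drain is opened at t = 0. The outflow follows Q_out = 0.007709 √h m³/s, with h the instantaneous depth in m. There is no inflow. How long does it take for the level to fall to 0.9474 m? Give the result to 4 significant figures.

977.1 s

A dh/dt = −Q_out = −0.007709 √h.
Separate and integrate: 2(√h − √h₀) = −(0.007709/A) t.
t = 2A(√h₀ − √h)/0.007709 = 2·4.436·(√3.321 − √0.9474)/0.007709
  = 8.87200 × (1.82236 − 0.973345) / 0.007709 = 977.101 s.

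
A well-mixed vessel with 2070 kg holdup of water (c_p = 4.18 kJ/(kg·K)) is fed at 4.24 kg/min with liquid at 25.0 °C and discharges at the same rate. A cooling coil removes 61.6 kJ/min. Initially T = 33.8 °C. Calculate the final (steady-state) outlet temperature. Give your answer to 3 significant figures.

First-law balance (no shaft work): M c_p dT/dt = ṁ c_p (T_in − T) − 61.6.
At steady state dT/dt = 0 ⇒ T_ss = T_in − Q̇/(ṁ c_p) = 25.0 − 61.6/(4.24·4.18) = 21.524 °C.

21.5 °C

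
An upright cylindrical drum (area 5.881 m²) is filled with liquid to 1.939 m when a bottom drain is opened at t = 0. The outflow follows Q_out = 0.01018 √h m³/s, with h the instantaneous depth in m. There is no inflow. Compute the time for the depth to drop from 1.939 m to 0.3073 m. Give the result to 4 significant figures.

968.4 s

Volume balance on the tank: A dh/dt = −0.01018 √h.
∫ h^(−1/2) dh = −(0.01018/A) ∫ dt, giving 2√h = 2√h₀ − (0.01018/A) t.
t = 2A(√h₀ − √h)/0.01018 = 2·5.881·(√1.939 − √0.3073)/0.01018
  = 11.7620 × (1.39248 − 0.554346) / 0.01018 = 968.382 s.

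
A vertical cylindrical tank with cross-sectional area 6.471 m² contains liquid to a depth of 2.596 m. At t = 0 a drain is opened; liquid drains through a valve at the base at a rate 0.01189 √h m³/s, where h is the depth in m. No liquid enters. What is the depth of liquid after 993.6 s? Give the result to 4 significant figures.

0.4877 m

A dh/dt = −Q_out = −0.01189 √h.
Separate and integrate: 2(√h − √h₀) = −(0.01189/A) t.
√h = √2.596 − 0.01189·993.6/(2·6.471) = 1.61121 − 0.912834 = 0.698376.
h = 0.698376² = 0.487729 m.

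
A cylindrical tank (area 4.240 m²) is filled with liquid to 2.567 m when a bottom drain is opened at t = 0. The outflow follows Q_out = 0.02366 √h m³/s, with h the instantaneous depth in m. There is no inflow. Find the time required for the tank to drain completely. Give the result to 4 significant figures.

Mass balance (ρ constant): A dh/dt = −0.02366 √h.
This is separable: 2 d(√h)/dt = −0.02366/A, so √h = √h₀ − (0.02366/(2A)) t.
Tank is empty when √h = 0: t_empty = 2A√h₀/0.02366.
t_empty = 2·4.240·√2.567/0.02366 = 8.48000·1.60219/0.02366 = 574.241 s.

574.2 s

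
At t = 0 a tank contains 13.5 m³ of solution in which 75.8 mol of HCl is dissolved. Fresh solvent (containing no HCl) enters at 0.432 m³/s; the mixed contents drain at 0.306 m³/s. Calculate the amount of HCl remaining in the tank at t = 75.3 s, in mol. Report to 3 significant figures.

Let m(t) be the amount of HCl. Volume: V(t) = V₀ + (Q_in − Q_out) t = 13.5 + 0.12600 t; V(75.3) = 22.988 m³.
Species balance (pure solvent in): dm/dt = −Q_out · m/V(t).
dm/m = −Q_out dt/(V₀ + 0.12600 t); integrating gives ln(m/m₀) = −(Q_out/(Q_in−Q_out)) ln(V/V₀).
m = m₀ (V₀/V)^(Q_out/(Q_in−Q_out)) = 75.8 × (13.5/22.988)^(2.4286) = 20.810 mol.

20.8 mol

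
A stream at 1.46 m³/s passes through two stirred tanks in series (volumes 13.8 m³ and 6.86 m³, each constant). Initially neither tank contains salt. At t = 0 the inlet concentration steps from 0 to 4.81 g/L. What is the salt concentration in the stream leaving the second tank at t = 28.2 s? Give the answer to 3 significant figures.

Each tank obeys Vᵢ dCᵢ/dt = Q(Cᵢ₋₁ − Cᵢ), so τᵢ = Vᵢ/Q.
τ₁ = 13.8/1.46 = 9.4521 s; τ₂ = 6.86/1.46 = 4.6986 s.
Solving the cascade with C₁(0)=C₂(0)=0 gives C₂(t) = C_in[1 − (τ₁ e^(−t/τ₁) − τ₂ e^(−t/τ₂))/(τ₁ − τ₂)].
At t = 28.2: e^(−t/τ₁) = 0.050616, e^(−t/τ₂) = 0.0024744.
C₂ = 4.81·[1 − (9.4521·0.050616 − 4.6986·0.0024744)/(4.7534)] = 4.81·0.90180 = 4.3376 g/L.

4.34 g/L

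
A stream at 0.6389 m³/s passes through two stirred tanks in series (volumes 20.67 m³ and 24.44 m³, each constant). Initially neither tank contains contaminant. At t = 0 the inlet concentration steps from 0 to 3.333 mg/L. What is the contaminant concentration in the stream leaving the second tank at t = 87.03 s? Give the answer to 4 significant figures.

Each tank obeys Vᵢ dCᵢ/dt = Q(Cᵢ₋₁ − Cᵢ), so τᵢ = Vᵢ/Q.
τ₁ = 20.67/0.6389 = 32.3525 s; τ₂ = 24.44/0.6389 = 38.2532 s.
Solving the cascade with C₁(0)=C₂(0)=0 gives C₂(t) = C_in[1 − (τ₁ e^(−t/τ₁) − τ₂ e^(−t/τ₂))/(τ₁ − τ₂)].
At t = 87.03: e^(−t/τ₁) = 0.0678771, e^(−t/τ₂) = 0.102787.
C₂ = 3.333·[1 − (32.3525·0.0678771 − 38.2532·0.102787)/(-5.90077)] = 3.333·0.705814 = 2.35248 mg/L.

2.352 mg/L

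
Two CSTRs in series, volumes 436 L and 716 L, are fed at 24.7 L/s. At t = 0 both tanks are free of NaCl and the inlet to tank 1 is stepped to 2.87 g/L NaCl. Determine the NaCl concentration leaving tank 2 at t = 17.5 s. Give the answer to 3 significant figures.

Species balance on tank i: dCᵢ/dt = (Cᵢ₋₁ − Cᵢ)/τᵢ with τᵢ = Vᵢ/Q.
τ₁ = 436/24.7 = 17.652 s; τ₂ = 716/24.7 = 28.988 s.
Tank 1: C₁ = C_in(1 − e^(−t/τ₁)). Tank 2 (τ₁ ≠ τ₂): C₂ = C_in[1 − (τ₁ e^(−t/τ₁) − τ₂ e^(−t/τ₂))/(τ₁ − τ₂)].
At t = 17.5: e^(−t/τ₁) = 0.37106, e^(−t/τ₂) = 0.54678.
C₂ = 2.87·[1 − (17.652·0.37106 − 28.988·0.54678)/(-11.336)] = 2.87·0.17958 = 0.51541 g/L.

0.515 g/L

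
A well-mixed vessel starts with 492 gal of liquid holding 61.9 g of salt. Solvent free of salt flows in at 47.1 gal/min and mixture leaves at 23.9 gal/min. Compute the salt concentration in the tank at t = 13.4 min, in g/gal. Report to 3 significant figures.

Let m(t) be the amount of salt. Volume: V(t) = V₀ + (Q_in − Q_out) t = 492 + 23.200 t; V(13.4) = 802.88 gal.
Species balance (pure solvent in): dm/dt = −Q_out · m/V(t).
dm/m = −Q_out dt/(V₀ + 23.200 t); integrating gives ln(m/m₀) = −(Q_out/(Q_in−Q_out)) ln(V/V₀).
m = m₀ (V₀/V)^(Q_out/(Q_in−Q_out)) = 61.9 × (492/802.88)^(1.0302) = 37.376 g.
C = m/V = 37.376/802.88 = 0.046552 g/gal.

0.0466 g/gal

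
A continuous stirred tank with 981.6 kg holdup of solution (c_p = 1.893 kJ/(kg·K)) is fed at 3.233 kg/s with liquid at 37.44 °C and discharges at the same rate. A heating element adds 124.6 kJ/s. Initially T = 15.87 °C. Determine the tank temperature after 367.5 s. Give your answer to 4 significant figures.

45.30 °C

M c_p dT/dt = ṁ c_p (T_in − T) + Q̇.
τ = M/ṁ = 303.619 s; T_ss = T_in + Q̇/(ṁ c_p) = 37.44 + 124.6/(3.233·1.893) = 57.7992 °C.
Integrating: T(t) = T_ss + (T₀ − T_ss) e^(−t/τ).
T(367.5) = 57.7992 + (-41.9292)·e^(−367.5/303.619) = 57.7992 + (-41.9292)·0.298078 = 45.3010 °C.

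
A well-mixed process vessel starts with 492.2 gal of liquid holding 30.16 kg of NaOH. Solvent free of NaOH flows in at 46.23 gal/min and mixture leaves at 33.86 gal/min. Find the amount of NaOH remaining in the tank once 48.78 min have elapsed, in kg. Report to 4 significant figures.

Let m(t) be the amount of NaOH. Volume: V(t) = V₀ + (Q_in − Q_out) t = 492.2 + 12.3700 t; V(48.78) = 1095.61 gal.
Solute balance: dm/dt = 0 − Q_out C = −Q_out m/V(t).
Separate: dm/m = −Q_out dt/V(t) ⇒ ln(m/m₀) = −(Q_out/(Q_in−Q_out)) ln(V/V₀).
m = m₀ (V₀/V)^(Q_out/(Q_in−Q_out)) = 30.16 × (492.2/1095.61)^(2.73727) = 3.37437 kg.

3.374 kg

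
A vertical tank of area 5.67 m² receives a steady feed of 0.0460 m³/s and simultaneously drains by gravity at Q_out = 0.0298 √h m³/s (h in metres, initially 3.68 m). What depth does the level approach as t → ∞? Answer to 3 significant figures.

2.38 m

Accumulation of liquid (constant cross-section A): A dh/dt = Q_in − 0.0298 √h. At steady state dh/dt = 0:
Q_in = 0.0298 √h_ss ⇒ √h_ss = 0.0460/0.0298 = 1.5436.
h_ss = 1.5436² = 2.3828 m. (Since h₀ = 3.68 m > h_ss, the level will fall toward this value.)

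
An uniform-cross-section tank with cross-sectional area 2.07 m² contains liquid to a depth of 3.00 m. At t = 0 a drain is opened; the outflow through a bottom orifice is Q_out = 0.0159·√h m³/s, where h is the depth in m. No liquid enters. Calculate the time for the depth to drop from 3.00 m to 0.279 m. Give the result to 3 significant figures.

313 s

Volume balance on the tank: A dh/dt = −0.0159 √h.
Separate and integrate: 2(√h − √h₀) = −(0.0159/A) t.
t = 2A(√h₀ − √h)/0.0159 = 2·2.07·(√3.00 − √0.279)/0.0159
  = 4.1400 × (1.7321 − 0.52820) / 0.0159 = 313.45 s.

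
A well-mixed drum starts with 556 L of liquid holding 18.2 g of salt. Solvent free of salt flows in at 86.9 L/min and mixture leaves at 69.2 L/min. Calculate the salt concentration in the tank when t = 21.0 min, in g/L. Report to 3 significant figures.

0.00265 g/L

Let m(t) be the amount of salt. Volume: V(t) = V₀ + (Q_in − Q_out) t = 556 + 17.700 t; V(21.0) = 927.70 L.
Species balance (pure solvent in): dm/dt = −Q_out · m/V(t).
Separate: dm/m = −Q_out dt/V(t) ⇒ ln(m/m₀) = −(Q_out/(Q_in−Q_out)) ln(V/V₀).
m = m₀ (V₀/V)^(Q_out/(Q_in−Q_out)) = 18.2 × (556/927.70)^(3.9096) = 2.4595 g.
C = m/V = 2.4595/927.70 = 0.0026511 g/L.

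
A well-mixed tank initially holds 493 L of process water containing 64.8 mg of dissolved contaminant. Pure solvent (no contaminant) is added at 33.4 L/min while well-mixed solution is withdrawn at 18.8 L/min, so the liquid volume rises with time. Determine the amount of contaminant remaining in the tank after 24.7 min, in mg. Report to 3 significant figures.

32.0 mg

Total volume: dV/dt = Q_in − Q_out = 14.600 L/min, so V(t) = 493 + 14.600 t and V(24.7) = 853.62 L.
Solute balance: dm/dt = 0 − Q_out C = −Q_out m/V(t).
dm/m = −Q_out dt/(V₀ + 14.600 t); integrating gives ln(m/m₀) = −(Q_out/(Q_in−Q_out)) ln(V/V₀).
m = m₀ (V₀/V)^(Q_out/(Q_in−Q_out)) = 64.8 × (493/853.62)^(1.2877) = 31.957 mg.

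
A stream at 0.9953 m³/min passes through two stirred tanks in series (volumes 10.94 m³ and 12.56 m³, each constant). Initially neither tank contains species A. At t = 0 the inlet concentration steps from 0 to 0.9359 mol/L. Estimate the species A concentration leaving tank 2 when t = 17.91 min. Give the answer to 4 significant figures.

Time constants: τᵢ = Vᵢ/Q for each well-mixed tank.
τ₁ = 10.94/0.9953 = 10.9917 min; τ₂ = 12.56/0.9953 = 12.6193 min.
Tank 1: C₁ = C_in(1 − e^(−t/τ₁)). Tank 2 (τ₁ ≠ τ₂): C₂ = C_in[1 − (τ₁ e^(−t/τ₁) − τ₂ e^(−t/τ₂))/(τ₁ − τ₂)].
At t = 17.91: e^(−t/τ₁) = 0.196044, e^(−t/τ₂) = 0.241895.
C₂ = 0.9359·[1 − (10.9917·0.196044 − 12.6193·0.241895)/(-1.62765)] = 0.9359·0.448472 = 0.419725 mol/L.

0.4197 mol/L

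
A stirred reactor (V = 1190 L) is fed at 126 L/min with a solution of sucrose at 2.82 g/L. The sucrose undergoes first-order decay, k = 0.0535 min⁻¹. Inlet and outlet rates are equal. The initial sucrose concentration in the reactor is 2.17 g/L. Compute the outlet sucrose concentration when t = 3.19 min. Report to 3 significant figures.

2.05 g/L

Accumulation = in − out − consumed: V dC/dt = Q C_in − Q C − k V C.
dC/dt = (Q/V) C_in − (Q/V + k) C; effective rate a = Q/V + k = 0.10588 + 0.0535 = 0.15938 min⁻¹.
C_ss = Q C_in/(Q + kV) = 1.8734 g/L; C(t) = C_ss + (C₀ − C_ss) e^(−a t).
C(3.19) = 1.8734 + (0.29659)·e^(−0.15938·3.19) = 1.8734 + (0.29659)·0.60144 = 2.0518 g/L.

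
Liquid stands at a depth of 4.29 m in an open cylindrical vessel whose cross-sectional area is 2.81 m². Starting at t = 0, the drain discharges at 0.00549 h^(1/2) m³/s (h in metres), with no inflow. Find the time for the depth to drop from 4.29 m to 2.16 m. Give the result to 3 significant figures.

616 s

Accumulation of liquid (constant cross-section A): A dh/dt = −0.00549 √h.
Separate and integrate: 2(√h − √h₀) = −(0.00549/A) t.
t = 2A(√h₀ − √h)/0.00549 = 2·2.81·(√4.29 − √2.16)/0.00549
  = 5.6200 × (2.0712 − 1.4697) / 0.00549 = 615.78 s.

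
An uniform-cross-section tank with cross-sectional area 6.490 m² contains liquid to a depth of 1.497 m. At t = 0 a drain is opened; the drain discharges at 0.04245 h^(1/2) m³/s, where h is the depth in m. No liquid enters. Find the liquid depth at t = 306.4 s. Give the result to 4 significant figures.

0.04905 m

A dh/dt = −Q_out = −0.04245 √h.
This is separable: 2 d(√h)/dt = −0.04245/A, so √h = √h₀ − (0.04245/(2A)) t.
√h = √1.497 − 0.04245·306.4/(2·6.490) = 1.22352 − 1.00206 = 0.221464.
h = 0.221464² = 0.0490463 m.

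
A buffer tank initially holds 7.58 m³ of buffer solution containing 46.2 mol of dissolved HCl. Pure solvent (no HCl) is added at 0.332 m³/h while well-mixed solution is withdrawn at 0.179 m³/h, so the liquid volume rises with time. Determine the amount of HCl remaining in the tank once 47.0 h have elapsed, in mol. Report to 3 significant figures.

21.2 mol

Let m(t) be the amount of HCl. Volume: V(t) = V₀ + (Q_in − Q_out) t = 7.58 + 0.15300 t; V(47.0) = 14.771 m³.
Solute balance: dm/dt = 0 − Q_out C = −Q_out m/V(t).
dm/m = −Q_out dt/(V₀ + 0.15300 t); integrating gives ln(m/m₀) = −(Q_out/(Q_in−Q_out)) ln(V/V₀).
m = m₀ (V₀/V)^(Q_out/(Q_in−Q_out)) = 46.2 × (7.58/14.771)^(1.1699) = 21.167 mol.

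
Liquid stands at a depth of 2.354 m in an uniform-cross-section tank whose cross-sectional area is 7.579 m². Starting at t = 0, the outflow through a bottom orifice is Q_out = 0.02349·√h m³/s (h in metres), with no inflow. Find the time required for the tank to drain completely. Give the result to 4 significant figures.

990.1 s

A dh/dt = −Q_out = −0.02349 √h.
Separate and integrate: 2(√h − √h₀) = −(0.02349/A) t.
Tank is empty when √h = 0: t_empty = 2A√h₀/0.02349.
t_empty = 2·7.579·√2.354/0.02349 = 15.1580·1.53428/0.02349 = 990.061 s.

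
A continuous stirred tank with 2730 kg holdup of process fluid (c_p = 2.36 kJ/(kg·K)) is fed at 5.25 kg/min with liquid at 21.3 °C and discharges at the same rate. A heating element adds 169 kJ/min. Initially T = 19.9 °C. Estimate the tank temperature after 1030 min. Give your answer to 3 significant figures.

32.9 °C

First-law balance (no shaft work): M c_p dT/dt = ṁ c_p (T_in − T) + 169.
Rearrange: dT/dt = (T_ss − T)/τ with τ = M/ṁ = 520.00 min and T_ss = T_in + Q̇/(ṁ c_p) = 34.940 °C.
This is linear first-order; T(t) = T_ss + (T₀ − T_ss) e^(−t/τ).
T(1030) = 34.940 + (-15.040)·e^(−1030/520.00) = 34.940 + (-15.040)·0.13796 = 32.865 °C.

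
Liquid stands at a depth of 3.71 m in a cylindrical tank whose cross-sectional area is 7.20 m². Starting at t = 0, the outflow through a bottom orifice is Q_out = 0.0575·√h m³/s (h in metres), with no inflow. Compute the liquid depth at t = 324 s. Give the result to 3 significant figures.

A dh/dt = −Q_out = −0.0575 √h.
∫ h^(−1/2) dh = −(0.0575/A) ∫ dt, giving 2√h = 2√h₀ − (0.0575/A) t.
√h = √3.71 − 0.0575·324/(2·7.20) = 1.9261 − 1.2938 = 0.63239.
h = 0.63239² = 0.39991 m.

0.400 m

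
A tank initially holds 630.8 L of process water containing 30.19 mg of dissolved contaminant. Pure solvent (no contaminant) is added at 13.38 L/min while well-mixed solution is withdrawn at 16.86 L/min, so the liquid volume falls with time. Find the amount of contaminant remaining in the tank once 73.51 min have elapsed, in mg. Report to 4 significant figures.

Total volume: dV/dt = Q_in − Q_out = -3.48000 L/min, so V(t) = 630.8 − 3.48000 t and V(73.51) = 374.985 L.
Species balance (pure solvent in): dm/dt = −Q_out · m/V(t).
Separate: dm/m = −Q_out dt/V(t) ⇒ ln(m/m₀) = −(Q_out/(Q_in−Q_out)) ln(V/V₀).
m = m₀ (V₀/V)^(Q_out/(Q_in−Q_out)) = 30.19 × (630.8/374.985)^(-4.84483) = 2.42955 mg.

2.430 mg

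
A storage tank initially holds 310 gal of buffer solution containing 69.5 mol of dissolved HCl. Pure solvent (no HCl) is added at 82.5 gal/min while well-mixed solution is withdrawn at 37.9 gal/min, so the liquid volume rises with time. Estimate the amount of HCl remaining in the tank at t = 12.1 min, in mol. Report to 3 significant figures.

Total volume: dV/dt = Q_in − Q_out = 44.600 gal/min, so V(t) = 310 + 44.600 t and V(12.1) = 849.66 gal.
Solute balance: dm/dt = 0 − Q_out C = −Q_out m/V(t).
Separate: dm/m = −Q_out dt/V(t) ⇒ ln(m/m₀) = −(Q_out/(Q_in−Q_out)) ln(V/V₀).
m = m₀ (V₀/V)^(Q_out/(Q_in−Q_out)) = 69.5 × (310/849.66)^(0.84978) = 29.504 mol.

29.5 mol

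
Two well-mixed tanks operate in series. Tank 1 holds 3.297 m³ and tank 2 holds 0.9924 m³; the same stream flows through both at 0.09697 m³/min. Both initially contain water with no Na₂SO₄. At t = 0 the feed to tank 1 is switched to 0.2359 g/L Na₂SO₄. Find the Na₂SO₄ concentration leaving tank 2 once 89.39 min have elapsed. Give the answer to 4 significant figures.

Each tank obeys Vᵢ dCᵢ/dt = Q(Cᵢ₋₁ − Cᵢ), so τᵢ = Vᵢ/Q.
τ₁ = 3.297/0.09697 = 34.0002 min; τ₂ = 0.9924/0.09697 = 10.2341 min.
Tank 1: C₁ = C_in(1 − e^(−t/τ₁)). Tank 2 (τ₁ ≠ τ₂): C₂ = C_in[1 − (τ₁ e^(−t/τ₁) − τ₂ e^(−t/τ₂))/(τ₁ − τ₂)].
At t = 89.39: e^(−t/τ₁) = 0.0721432, e^(−t/τ₂) = 0.000160932.
C₂ = 0.2359·[1 − (34.0002·0.0721432 − 10.2341·0.000160932)/(23.7661)] = 0.2359·0.896860 = 0.211569 g/L.

0.2116 g/L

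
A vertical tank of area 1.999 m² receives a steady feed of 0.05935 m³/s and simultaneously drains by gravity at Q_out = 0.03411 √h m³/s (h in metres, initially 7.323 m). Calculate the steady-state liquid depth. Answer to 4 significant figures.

3.027 m

A dh/dt = Q_in − 0.03411 √h. Steady state requires inflow = outflow:
Q_in = 0.03411 √h_ss ⇒ √h_ss = 0.05935/0.03411 = 1.73996.
h_ss = 1.73996² = 3.02746 m. (Since h₀ = 7.323 m > h_ss, the level will fall toward this value.)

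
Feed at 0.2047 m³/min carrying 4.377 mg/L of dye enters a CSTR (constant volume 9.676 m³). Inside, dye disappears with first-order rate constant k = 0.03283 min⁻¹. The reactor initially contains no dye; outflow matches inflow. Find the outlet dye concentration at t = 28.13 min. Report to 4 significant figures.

1.340 mg/L

V dC/dt = Q(C_in − C) − k V C.
This is linear with rate a = Q/V + k = 0.0539854 min⁻¹.
C_ss = Q C_in/(Q + kV) = 1.71523 mg/L; C(t) = C_ss + (C₀ − C_ss) e^(−a t).
C(28.13) = 1.71523 + (-1.71523)·e^(−0.0539854·28.13) = 1.71523 + (-1.71523)·0.219016 = 1.33957 mg/L.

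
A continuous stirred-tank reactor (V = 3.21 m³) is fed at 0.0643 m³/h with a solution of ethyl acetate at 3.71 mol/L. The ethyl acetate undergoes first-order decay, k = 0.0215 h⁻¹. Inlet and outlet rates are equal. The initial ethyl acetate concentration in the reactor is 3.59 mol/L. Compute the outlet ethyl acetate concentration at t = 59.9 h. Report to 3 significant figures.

1.94 mol/L

Accumulation = in − out − consumed: V dC/dt = Q C_in − Q C − k V C.
This is linear with rate a = Q/V + k = 0.041531 h⁻¹.
C_ss = Q C_in/(Q + kV) = 1.7894 mol/L; C(t) = C_ss + (C₀ − C_ss) e^(−a t).
C(59.9) = 1.7894 + (1.8006)·e^(−0.041531·59.9) = 1.7894 + (1.8006)·0.083100 = 1.9390 mol/L.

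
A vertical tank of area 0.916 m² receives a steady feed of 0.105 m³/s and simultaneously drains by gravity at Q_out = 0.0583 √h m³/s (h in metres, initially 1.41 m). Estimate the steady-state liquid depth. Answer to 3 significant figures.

3.24 m

Level balance: A dh/dt = 0.105 − 0.0583 √h. Setting dh/dt = 0:
Q_in = 0.0583 √h_ss ⇒ √h_ss = 0.105/0.0583 = 1.8010.
h_ss = 1.8010² = 3.2437 m. (Since h₀ = 1.41 m < h_ss, the level will rise toward this value.)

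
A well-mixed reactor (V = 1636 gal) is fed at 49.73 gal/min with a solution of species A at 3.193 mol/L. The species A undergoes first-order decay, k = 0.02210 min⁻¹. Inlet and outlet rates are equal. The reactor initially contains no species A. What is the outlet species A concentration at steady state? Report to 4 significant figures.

V dC/dt = Q(C_in − C) − k V C.
Steady state (dC/dt = 0): C_ss = Q C_in/(Q + kV) = C_in/(1 + kV/Q).
C_ss = 49.73·3.193/(49.73 + 0.02210·1636) = 158.788/85.8856 = 1.84883 mol/L.

1.849 mol/L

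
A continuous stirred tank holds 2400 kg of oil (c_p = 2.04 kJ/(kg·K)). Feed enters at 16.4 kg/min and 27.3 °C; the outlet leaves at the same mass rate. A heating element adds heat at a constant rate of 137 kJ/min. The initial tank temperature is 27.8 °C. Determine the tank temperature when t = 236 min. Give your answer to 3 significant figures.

30.7 °C

Energy balance: M c_p dT/dt = ṁ c_p (T_in − T) + 137.
Rearrange: dT/dt = (T_ss − T)/τ with τ = M/ṁ = 146.34 min and T_ss = T_in + Q̇/(ṁ c_p) = 31.395 °C.
Integrating: T(t) = T_ss + (T₀ − T_ss) e^(−t/τ).
T(236) = 31.395 + (-3.5949)·e^(−236/146.34) = 31.395 + (-3.5949)·0.19936 = 30.678 °C.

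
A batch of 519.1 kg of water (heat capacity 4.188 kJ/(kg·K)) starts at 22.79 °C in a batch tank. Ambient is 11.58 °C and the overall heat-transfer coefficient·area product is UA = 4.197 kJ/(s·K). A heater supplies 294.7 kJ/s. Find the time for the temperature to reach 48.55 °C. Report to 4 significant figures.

297.2 s

M c_p dT/dt = −UA(T − T_amb) + Q̇.
τ = M c_p/UA = 517.987 s; T_ss = T_amb + Q̇/UA = 11.58 + 294.7/4.197 = 81.7968 °C.
T(t) = T_ss + (T₀ − T_ss)e^(−t/τ); set T = 48.55:
t = −τ ln[(T − T_ss)/(T₀ − T_ss)] = −517.987 · ln(0.563440) = 297.166 s.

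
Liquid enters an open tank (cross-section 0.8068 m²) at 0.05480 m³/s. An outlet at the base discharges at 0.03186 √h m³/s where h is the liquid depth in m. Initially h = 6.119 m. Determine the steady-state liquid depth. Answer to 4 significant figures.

Level balance: A dh/dt = 0.05480 − 0.03186 √h. Setting dh/dt = 0:
Q_in = 0.03186 √h_ss ⇒ √h_ss = 0.05480/0.03186 = 1.72003.
h_ss = 1.72003² = 2.95849 m. (Since h₀ = 6.119 m > h_ss, the level will fall toward this value.)

2.958 m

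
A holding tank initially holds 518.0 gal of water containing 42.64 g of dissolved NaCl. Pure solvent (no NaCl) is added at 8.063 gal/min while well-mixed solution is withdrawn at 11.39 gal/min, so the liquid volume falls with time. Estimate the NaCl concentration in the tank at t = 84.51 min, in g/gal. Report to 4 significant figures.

Let m(t) be the amount of NaCl. Volume: V(t) = V₀ + (Q_in − Q_out) t = 518.0 − 3.32700 t; V(84.51) = 236.835 gal.
No NaCl enters, so dm/dt = −Q_out · (m/V).
dm/m = −Q_out dt/(V₀ − 3.32700 t); integrating gives ln(m/m₀) = −(Q_out/(Q_in−Q_out)) ln(V/V₀).
m = m₀ (V₀/V)^(Q_out/(Q_in−Q_out)) = 42.64 × (518.0/236.835)^(-3.42350) = 2.92567 g.
C = m/V = 2.92567/236.835 = 0.0123532 g/gal.

0.01235 g/gal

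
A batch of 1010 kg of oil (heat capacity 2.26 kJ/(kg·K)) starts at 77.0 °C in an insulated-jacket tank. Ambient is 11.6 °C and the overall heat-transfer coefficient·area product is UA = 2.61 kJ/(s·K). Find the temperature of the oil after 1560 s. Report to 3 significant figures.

Lumped-capacitance energy balance: M c_p dT/dt = UA(T_amb − T).
dT/dt = (T_ss − T)/τ with T_ss = T_amb = 11.600 °C, τ = M c_p/UA = 1010·2.26/2.61 = 874.56 s.
T approaches T_ss exponentially: T(t) = T_ss + (T₀ − T_ss) e^(−t/τ).
T(1560) = 11.600 + (65.400)·0.16801 = 22.588 °C.

22.6 °C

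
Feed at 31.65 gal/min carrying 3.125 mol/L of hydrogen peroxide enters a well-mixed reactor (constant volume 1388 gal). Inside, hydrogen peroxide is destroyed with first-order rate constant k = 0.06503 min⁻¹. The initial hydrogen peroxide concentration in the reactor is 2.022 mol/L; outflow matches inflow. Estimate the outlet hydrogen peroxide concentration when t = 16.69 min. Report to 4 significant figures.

1.091 mol/L

Species balance: V dC/dt = Q C_in − Q C − k V C.
dC/dt = (Q/V) C_in − (Q/V + k) C; effective rate a = Q/V + k = 0.0228026 + 0.06503 = 0.0878326 min⁻¹.
C_ss = Q C_in/(Q + kV) = 0.811295 mol/L; C(t) = C_ss + (C₀ − C_ss) e^(−a t).
C(16.69) = 0.811295 + (1.21071)·e^(−0.0878326·16.69) = 0.811295 + (1.21071)·0.230864 = 1.09080 mol/L.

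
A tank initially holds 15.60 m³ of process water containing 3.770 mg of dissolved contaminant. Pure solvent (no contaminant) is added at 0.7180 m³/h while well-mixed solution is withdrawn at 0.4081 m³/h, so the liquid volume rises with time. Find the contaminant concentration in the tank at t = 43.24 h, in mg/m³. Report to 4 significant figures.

Let m(t) be the amount of contaminant. Volume: V(t) = V₀ + (Q_in − Q_out) t = 15.60 + 0.309900 t; V(43.24) = 29.0001 m³.
No contaminant enters, so dm/dt = −Q_out · (m/V).
dm/m = −Q_out dt/(V₀ + 0.309900 t); integrating gives ln(m/m₀) = −(Q_out/(Q_in−Q_out)) ln(V/V₀).
m = m₀ (V₀/V)^(Q_out/(Q_in−Q_out)) = 3.770 × (15.60/29.0001)^(1.31688) = 1.66625 mg.
C = m/V = 1.66625/29.0001 = 0.0574567 mg/m³.

0.05746 mg/m³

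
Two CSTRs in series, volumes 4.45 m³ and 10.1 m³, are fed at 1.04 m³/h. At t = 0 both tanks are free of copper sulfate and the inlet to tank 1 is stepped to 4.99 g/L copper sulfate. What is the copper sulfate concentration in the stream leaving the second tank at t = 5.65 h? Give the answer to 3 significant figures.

1.05 g/L

Species balance on tank i: dCᵢ/dt = (Cᵢ₋₁ − Cᵢ)/τᵢ with τᵢ = Vᵢ/Q.
τ₁ = 4.45/1.04 = 4.2788 h; τ₂ = 10.1/1.04 = 9.7115 h.
Tank 1: C₁ = C_in(1 − e^(−t/τ₁)). Tank 2 (τ₁ ≠ τ₂): C₂ = C_in[1 − (τ₁ e^(−t/τ₁) − τ₂ e^(−t/τ₂))/(τ₁ − τ₂)].
At t = 5.65: e^(−t/τ₁) = 0.26702, e^(−t/τ₂) = 0.55890.
C₂ = 4.99·[1 − (4.2788·0.26702 − 9.7115·0.55890)/(-5.4327)] = 4.99·0.21121 = 1.0539 g/L.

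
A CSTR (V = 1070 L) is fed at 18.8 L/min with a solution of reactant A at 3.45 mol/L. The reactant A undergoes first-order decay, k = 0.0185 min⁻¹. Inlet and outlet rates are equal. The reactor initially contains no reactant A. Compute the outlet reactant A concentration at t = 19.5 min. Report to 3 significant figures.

V dC/dt = Q(C_in − C) − k V C.
This is linear with rate a = Q/V + k = 0.036070 min⁻¹.
C_ss = Q C_in/(Q + kV) = 1.6805 mol/L; C(t) = C_ss + (C₀ − C_ss) e^(−a t).
C(19.5) = 1.6805 + (-1.6805)·e^(−0.036070·19.5) = 1.6805 + (-1.6805)·0.49492 = 0.84881 mol/L.

0.849 mol/L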